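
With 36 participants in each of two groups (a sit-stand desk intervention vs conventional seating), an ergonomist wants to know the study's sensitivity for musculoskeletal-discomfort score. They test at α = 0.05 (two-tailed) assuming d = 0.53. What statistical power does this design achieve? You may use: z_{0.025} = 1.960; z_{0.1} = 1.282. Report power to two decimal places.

For two equal groups, power = Φ(d·√(n/2) − z_{α/2}).
d·√(n/2) = 0.53 × √(36/2) = 0.53 × 4.243 = 2.249.
z_β = 2.249 − 1.960 = 0.289.
Power = Φ(0.289) = 0.614.

power ≈ 0.61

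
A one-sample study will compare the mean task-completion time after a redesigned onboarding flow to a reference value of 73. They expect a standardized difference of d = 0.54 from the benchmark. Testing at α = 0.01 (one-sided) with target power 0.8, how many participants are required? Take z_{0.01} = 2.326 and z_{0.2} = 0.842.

n = 35

For a one-sample test: n = ((z_{α} + z_β) / d)².
z_{α} + z_β = 2.326 + 0.842 = 3.168.
n = (3.168 / 0.54)² = 5.867² = 34.42.
Round up.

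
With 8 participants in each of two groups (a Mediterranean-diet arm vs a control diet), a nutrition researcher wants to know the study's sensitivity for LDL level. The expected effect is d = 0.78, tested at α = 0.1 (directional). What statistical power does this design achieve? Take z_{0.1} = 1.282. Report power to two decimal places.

power ≈ 0.61

For two equal groups, power = Φ(d·√(n/2) − z_{α}).
d·√(n/2) = 0.78 × √(8/2) = 0.78 × 2.000 = 1.560.
z_β = 1.560 − 1.282 = 0.278.
Power = Φ(0.278) = 0.609.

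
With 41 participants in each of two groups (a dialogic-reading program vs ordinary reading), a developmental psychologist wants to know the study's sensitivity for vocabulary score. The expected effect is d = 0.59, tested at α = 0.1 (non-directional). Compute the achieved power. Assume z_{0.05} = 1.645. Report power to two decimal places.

For two equal groups, power = Φ(d·√(n/2) − z_{α/2}).
d·√(n/2) = 0.59 × √(41/2) = 0.59 × 4.528 = 2.671.
z_β = 2.671 − 1.645 = 1.026.
Power = Φ(1.026) = 0.848.

power ≈ 0.85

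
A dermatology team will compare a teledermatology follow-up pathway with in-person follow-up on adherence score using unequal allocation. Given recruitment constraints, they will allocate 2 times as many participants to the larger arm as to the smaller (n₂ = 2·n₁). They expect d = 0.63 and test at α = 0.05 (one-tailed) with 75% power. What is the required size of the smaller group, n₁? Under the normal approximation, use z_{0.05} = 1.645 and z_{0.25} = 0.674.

n₁ = 21

With allocation ratio k = n₂/n₁ = 2, Var(x̄₁−x̄₂) = σ²(1/n₁ + 1/(k·n₁)) = σ²·(k+1)/(k·n₁).
So n₁ = (1 + 1/k)·((z_{α} + z_β)/d)² = 1.500 × (2.319/0.63)².
n₁ = 1.500 × 13.55 = 20.3.
Round up: n₁ = 21, giving n₂ = 2 × 21 = 42.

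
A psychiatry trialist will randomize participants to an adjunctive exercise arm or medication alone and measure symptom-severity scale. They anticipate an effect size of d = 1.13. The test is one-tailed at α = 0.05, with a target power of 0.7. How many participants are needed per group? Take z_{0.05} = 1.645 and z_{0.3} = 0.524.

n = 8 per group

For two independent groups with equal n: n = 2·((z_{α} + z_β) / d)².
z_{α} + z_β = 1.645 + 0.524 = 2.169.
n = 2 × (2.169 / 1.13)² = 2 × 1.919² = 2 × 3.68 = 7.4.
Round up to the next whole participant.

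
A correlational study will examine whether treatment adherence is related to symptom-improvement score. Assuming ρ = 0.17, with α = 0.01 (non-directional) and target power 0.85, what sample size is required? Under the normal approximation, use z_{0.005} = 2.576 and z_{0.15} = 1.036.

Fisher's z: C = ½·ln((1+r)/(1−r)) = ½·ln(1.4096) = 0.1717.
n = ((z_{α/2} + z_β)/C)² + 3.
(2.576 + 1.036) / 0.1717 = 3.612 / 0.1717 = 21.037.
n = 21.037² + 3 = 442.54 + 3 = 445.5.
Round up.

n = 446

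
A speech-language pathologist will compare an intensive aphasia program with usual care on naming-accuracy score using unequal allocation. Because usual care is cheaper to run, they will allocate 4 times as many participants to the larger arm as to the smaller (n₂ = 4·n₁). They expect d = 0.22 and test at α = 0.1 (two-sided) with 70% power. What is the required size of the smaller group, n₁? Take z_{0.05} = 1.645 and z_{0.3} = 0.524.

With allocation ratio k = n₂/n₁ = 4, Var(x̄₁−x̄₂) = σ²(1/n₁ + 1/(k·n₁)) = σ²·(k+1)/(k·n₁).
So n₁ = (1 + 1/k)·((z_{α/2} + z_β)/d)² = 1.250 × (2.169/0.22)².
n₁ = 1.250 × 97.20 = 121.5.
Round up: n₁ = 122, giving n₂ = 4 × 122 = 488.

n₁ = 122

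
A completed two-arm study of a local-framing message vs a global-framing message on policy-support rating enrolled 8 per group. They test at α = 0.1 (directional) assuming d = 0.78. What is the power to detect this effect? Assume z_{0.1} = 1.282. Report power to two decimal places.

For two equal groups, power = Φ(d·√(n/2) − z_{α}).
d·√(n/2) = 0.78 × √(8/2) = 0.78 × 2.000 = 1.560.
z_β = 1.560 − 1.282 = 0.278.
Power = Φ(0.278) = 0.609.

power ≈ 0.61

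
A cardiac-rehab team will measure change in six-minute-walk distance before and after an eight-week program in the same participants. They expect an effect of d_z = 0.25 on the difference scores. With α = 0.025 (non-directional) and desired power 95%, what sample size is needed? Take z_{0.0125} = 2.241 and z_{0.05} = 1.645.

n = 242 pairs

For a paired (one-sample on differences) test: n = ((z_{α/2} + z_β) / d)².
z_{α/2} + z_β = 2.241 + 1.645 = 3.886.
n = (3.886 / 0.25)² = 15.544² = 241.62.
Round up.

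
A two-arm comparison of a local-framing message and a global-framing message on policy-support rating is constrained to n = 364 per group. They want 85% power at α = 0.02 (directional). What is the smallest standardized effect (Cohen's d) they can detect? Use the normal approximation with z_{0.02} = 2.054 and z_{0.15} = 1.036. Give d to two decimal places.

For two independent groups of n = 364 each: d_min = (z_{α} + z_β)·√(2/n).
z-sum = 2.054 + 1.036 = 3.090.
d_min = 3.090 × √(2/364) = 3.090 × 0.0741 = 0.229.

d_min ≈ 0.23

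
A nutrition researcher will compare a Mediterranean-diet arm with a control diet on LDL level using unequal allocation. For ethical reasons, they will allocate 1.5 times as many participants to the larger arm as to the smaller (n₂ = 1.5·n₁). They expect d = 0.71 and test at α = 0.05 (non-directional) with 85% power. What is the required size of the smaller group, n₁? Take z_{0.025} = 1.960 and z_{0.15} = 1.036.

n₁ = 30

With allocation ratio k = n₂/n₁ = 1.5, Var(x̄₁−x̄₂) = σ²(1/n₁ + 1/(k·n₁)) = σ²·(k+1)/(k·n₁).
So n₁ = (1 + 1/k)·((z_{α/2} + z_β)/d)² = 1.667 × (2.996/0.71)².
n₁ = 1.667 × 17.81 = 29.7.
Round up: n₁ = 30, giving n₂ = 1.5 × 30 = 45.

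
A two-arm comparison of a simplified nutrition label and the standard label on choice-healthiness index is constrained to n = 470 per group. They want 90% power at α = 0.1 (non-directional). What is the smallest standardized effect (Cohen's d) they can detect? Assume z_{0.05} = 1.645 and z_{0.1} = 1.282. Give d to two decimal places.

For two independent groups of n = 470 each: d_min = (z_{α/2} + z_β)·√(2/n).
z-sum = 1.645 + 1.282 = 2.927.
d_min = 2.927 × √(2/470) = 2.927 × 0.0652 = 0.191.

d_min ≈ 0.19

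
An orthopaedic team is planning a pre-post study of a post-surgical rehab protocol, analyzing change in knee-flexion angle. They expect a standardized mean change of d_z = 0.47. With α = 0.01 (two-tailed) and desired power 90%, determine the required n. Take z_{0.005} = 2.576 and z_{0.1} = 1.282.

n = 68 pairs

For a paired (one-sample on differences) test: n = ((z_{α/2} + z_β) / d)².
z_{α/2} + z_β = 2.576 + 1.282 = 3.858.
n = (3.858 / 0.47)² = 8.209² = 67.38.
Round up.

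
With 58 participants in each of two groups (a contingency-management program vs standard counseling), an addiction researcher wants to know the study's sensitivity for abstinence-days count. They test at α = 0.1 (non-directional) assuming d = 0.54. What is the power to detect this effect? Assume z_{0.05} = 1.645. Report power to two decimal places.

For two equal groups, power = Φ(d·√(n/2) − z_{α/2}).
d·√(n/2) = 0.54 × √(58/2) = 0.54 × 5.385 = 2.908.
z_β = 2.908 − 1.645 = 1.263.
Power = Φ(1.263) = 0.897.

power ≈ 0.90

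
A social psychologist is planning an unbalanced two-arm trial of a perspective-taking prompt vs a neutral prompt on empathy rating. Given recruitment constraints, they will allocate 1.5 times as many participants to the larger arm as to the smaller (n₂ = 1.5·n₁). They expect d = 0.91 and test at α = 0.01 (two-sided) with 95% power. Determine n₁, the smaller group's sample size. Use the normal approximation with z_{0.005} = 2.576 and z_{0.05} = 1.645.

With allocation ratio k = n₂/n₁ = 1.5, Var(x̄₁−x̄₂) = σ²(1/n₁ + 1/(k·n₁)) = σ²·(k+1)/(k·n₁).
So n₁ = (1 + 1/k)·((z_{α/2} + z_β)/d)² = 1.667 × (4.221/0.91)².
n₁ = 1.667 × 21.52 = 35.9.
Round up: n₁ = 36, giving n₂ = 1.5 × 36 = 54.

n₁ = 36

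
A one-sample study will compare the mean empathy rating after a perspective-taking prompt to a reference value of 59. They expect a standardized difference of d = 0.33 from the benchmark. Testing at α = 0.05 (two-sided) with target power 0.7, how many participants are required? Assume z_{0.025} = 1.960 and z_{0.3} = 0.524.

For a one-sample test: n = ((z_{α/2} + z_β) / d)².
z_{α/2} + z_β = 1.960 + 0.524 = 2.484.
n = (2.484 / 0.33)² = 7.527² = 56.66.
Round up.

n = 57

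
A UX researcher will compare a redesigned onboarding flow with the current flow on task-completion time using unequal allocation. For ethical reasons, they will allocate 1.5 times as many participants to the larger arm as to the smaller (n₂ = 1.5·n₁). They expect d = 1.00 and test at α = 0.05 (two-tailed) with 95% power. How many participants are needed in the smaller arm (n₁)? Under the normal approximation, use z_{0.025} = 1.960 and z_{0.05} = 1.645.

With allocation ratio k = n₂/n₁ = 1.5, Var(x̄₁−x̄₂) = σ²(1/n₁ + 1/(k·n₁)) = σ²·(k+1)/(k·n₁).
So n₁ = (1 + 1/k)·((z_{α/2} + z_β)/d)² = 1.667 × (3.605/1.00)².
n₁ = 1.667 × 13.00 = 21.7.
Round up: n₁ = 22, giving n₂ = 1.5 × 22 = 33.

n₁ = 22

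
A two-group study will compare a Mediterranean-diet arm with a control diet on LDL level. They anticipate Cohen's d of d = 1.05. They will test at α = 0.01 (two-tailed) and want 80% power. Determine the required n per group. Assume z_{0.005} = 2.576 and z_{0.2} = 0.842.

For two independent groups with equal n: n = 2·((z_{α/2} + z_β) / d)².
z_{α/2} + z_β = 2.576 + 0.842 = 3.418.
n = 2 × (3.418 / 1.05)² = 2 × 3.255² = 2 × 10.60 = 21.2.
Round up to the next whole participant.

n = 22 per group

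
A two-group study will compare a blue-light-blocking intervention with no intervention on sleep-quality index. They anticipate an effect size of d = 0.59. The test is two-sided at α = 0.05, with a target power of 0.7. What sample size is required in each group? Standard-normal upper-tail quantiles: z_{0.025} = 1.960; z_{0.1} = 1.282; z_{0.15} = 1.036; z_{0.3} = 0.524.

For two independent groups with equal n: n = 2·((z_{α/2} + z_β) / d)².
z_{α/2} + z_β = 1.960 + 0.524 = 2.484.
n = 2 × (2.484 / 0.59)² = 2 × 4.210² = 2 × 17.73 = 35.5.
Round up to the next whole participant.

n = 36 per group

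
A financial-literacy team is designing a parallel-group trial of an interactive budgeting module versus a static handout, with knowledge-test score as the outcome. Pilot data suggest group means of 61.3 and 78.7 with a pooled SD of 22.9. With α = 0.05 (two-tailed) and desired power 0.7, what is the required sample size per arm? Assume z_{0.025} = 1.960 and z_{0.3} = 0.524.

Cohen's d = |M₁ − M₂| / SD_pooled = |61.3 − 78.7| / 22.9 = 17.4 / 22.9 = 0.760.
For two independent groups with equal n: n = 2·((z_{α/2} + z_β) / d)².
z_{α/2} + z_β = 1.960 + 0.524 = 2.484.
n = 2 × (2.484 / 0.760)² = 2 × 3.268² = 2 × 10.68 = 21.4.
Round up to the next whole participant.

n = 22 per group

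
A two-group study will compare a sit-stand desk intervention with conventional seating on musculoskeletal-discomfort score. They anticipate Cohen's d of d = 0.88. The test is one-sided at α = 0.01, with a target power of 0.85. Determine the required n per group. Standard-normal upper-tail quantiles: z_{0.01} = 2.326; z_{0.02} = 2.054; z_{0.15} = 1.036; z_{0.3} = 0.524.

For two independent groups with equal n: n = 2·((z_{α} + z_β) / d)².
z_{α} + z_β = 2.326 + 1.036 = 3.362.
n = 2 × (3.362 / 0.88)² = 2 × 3.820² = 2 × 14.60 = 29.2.
Round up to the next whole participant.

n = 30 per group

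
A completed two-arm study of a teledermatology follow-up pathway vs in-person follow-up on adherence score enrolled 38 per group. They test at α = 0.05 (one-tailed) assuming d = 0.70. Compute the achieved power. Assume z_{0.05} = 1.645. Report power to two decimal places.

power ≈ 0.92

For two equal groups, power = Φ(d·√(n/2) − z_{α}).
d·√(n/2) = 0.70 × √(38/2) = 0.70 × 4.359 = 3.051.
z_β = 3.051 − 1.645 = 1.406.
Power = Φ(1.406) = 0.920.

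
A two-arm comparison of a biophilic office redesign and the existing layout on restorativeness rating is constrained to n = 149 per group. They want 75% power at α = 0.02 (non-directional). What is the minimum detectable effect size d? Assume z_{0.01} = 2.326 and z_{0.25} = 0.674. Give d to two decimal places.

For two independent groups of n = 149 each: d_min = (z_{α/2} + z_β)·√(2/n).
z-sum = 2.326 + 0.674 = 3.000.
d_min = 3.000 × √(2/149) = 3.000 × 0.1159 = 0.348.

d_min ≈ 0.35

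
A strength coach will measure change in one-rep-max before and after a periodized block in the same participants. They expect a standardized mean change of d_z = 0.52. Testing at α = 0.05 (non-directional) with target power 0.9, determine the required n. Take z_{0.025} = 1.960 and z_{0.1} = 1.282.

n = 39 pairs

For a paired (one-sample on differences) test: n = ((z_{α/2} + z_β) / d)².
z_{α/2} + z_β = 1.960 + 1.282 = 3.242.
n = (3.242 / 0.52)² = 6.235² = 38.87.
Round up.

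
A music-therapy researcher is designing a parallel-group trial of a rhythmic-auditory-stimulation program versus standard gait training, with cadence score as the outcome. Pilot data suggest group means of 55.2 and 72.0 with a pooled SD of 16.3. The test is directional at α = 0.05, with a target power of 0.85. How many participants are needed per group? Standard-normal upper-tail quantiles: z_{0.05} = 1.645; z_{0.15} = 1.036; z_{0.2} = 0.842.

Cohen's d = |M₁ − M₂| / SD_pooled = |55.2 − 72.0| / 16.3 = 16.8 / 16.3 = 1.031.
For two independent groups with equal n: n = 2·((z_{α} + z_β) / d)².
z_{α} + z_β = 1.645 + 1.036 = 2.681.
n = 2 × (2.681 / 1.031)² = 2 × 2.600² = 2 × 6.76 = 13.5.
Round up to the next whole participant.

n = 14 per group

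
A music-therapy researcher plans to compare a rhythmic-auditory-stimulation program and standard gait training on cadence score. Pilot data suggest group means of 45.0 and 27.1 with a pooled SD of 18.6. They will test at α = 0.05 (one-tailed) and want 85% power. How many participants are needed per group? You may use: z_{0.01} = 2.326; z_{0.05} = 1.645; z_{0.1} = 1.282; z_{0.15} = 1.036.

Cohen's d = |M₁ − M₂| / SD_pooled = |45.0 − 27.1| / 18.6 = 17.9 / 18.6 = 0.962.
For two independent groups with equal n: n = 2·((z_{α} + z_β) / d)².
z_{α} + z_β = 1.645 + 1.036 = 2.681.
n = 2 × (2.681 / 0.962)² = 2 × 2.787² = 2 × 7.77 = 15.5.
Round up to the next whole participant.

n = 16 per group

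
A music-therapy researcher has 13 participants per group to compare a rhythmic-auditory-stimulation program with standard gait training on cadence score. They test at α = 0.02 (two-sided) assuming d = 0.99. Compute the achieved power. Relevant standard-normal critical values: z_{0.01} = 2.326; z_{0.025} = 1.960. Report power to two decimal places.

For two equal groups, power = Φ(d·√(n/2) − z_{α/2}).
d·√(n/2) = 0.99 × √(13/2) = 0.99 × 2.550 = 2.524.
z_β = 2.524 − 2.326 = 0.198.
Power = Φ(0.198) = 0.578.

power ≈ 0.58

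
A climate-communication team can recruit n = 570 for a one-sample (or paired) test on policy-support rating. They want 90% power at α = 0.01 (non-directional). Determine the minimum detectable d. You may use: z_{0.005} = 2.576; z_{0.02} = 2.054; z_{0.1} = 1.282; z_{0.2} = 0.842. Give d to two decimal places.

For a single sample (or paired design) of n = 570: d_min = (z_{α/2} + z_β)/√n.
z-sum = 2.576 + 1.282 = 3.858.
d_min = 3.858 / √570 = 3.858 / 23.875 = 0.162.

d_min ≈ 0.16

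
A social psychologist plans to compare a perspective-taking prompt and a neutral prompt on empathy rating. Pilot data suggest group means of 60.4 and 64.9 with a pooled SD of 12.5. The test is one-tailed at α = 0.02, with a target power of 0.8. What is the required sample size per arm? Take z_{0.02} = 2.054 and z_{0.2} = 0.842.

n = 130 per group

Cohen's d = |M₁ − M₂| / SD_pooled = |60.4 − 64.9| / 12.5 = 4.5 / 12.5 = 0.360.
For two independent groups with equal n: n = 2·((z_{α} + z_β) / d)².
z_{α} + z_β = 2.054 + 0.842 = 2.896.
n = 2 × (2.896 / 0.360)² = 2 × 8.044² = 2 × 64.71 = 129.4.
Round up to the next whole participant.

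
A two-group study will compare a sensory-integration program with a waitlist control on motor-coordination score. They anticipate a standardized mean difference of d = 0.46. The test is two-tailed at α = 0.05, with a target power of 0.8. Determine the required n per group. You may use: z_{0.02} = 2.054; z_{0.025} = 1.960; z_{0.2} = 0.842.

For two independent groups with equal n: n = 2·((z_{α/2} + z_β) / d)².
z_{α/2} + z_β = 1.960 + 0.842 = 2.802.
n = 2 × (2.802 / 0.46)² = 2 × 6.091² = 2 × 37.10 = 74.2.
Round up to the next whole participant.

n = 75 per group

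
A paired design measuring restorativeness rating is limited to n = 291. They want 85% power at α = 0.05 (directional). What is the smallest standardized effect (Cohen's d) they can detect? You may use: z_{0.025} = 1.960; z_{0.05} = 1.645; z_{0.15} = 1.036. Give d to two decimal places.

d_min ≈ 0.16

For a single sample (or paired design) of n = 291: d_min = (z_{α} + z_β)/√n.
z-sum = 1.645 + 1.036 = 2.681.
d_min = 2.681 / √291 = 2.681 / 17.059 = 0.157.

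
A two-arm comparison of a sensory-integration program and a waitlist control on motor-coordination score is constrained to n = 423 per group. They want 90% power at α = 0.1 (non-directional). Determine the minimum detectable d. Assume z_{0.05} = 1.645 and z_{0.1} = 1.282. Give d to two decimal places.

For two independent groups of n = 423 each: d_min = (z_{α/2} + z_β)·√(2/n).
z-sum = 1.645 + 1.282 = 2.927.
d_min = 2.927 × √(2/423) = 2.927 × 0.0688 = 0.201.

d_min ≈ 0.20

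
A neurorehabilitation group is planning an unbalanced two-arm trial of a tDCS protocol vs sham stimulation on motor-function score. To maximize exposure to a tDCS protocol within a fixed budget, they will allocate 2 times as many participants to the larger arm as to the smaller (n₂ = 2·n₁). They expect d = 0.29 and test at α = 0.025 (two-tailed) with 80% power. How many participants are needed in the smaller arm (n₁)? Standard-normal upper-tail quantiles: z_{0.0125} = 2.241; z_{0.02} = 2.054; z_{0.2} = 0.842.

With allocation ratio k = n₂/n₁ = 2, Var(x̄₁−x̄₂) = σ²(1/n₁ + 1/(k·n₁)) = σ²·(k+1)/(k·n₁).
So n₁ = (1 + 1/k)·((z_{α/2} + z_β)/d)² = 1.500 × (3.083/0.29)².
n₁ = 1.500 × 113.02 = 169.5.
Round up: n₁ = 170, giving n₂ = 2 × 170 = 340.

n₁ = 170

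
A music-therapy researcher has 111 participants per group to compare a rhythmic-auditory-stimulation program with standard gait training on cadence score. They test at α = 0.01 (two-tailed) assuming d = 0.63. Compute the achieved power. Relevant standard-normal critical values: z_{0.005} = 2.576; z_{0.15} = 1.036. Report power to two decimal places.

For two equal groups, power = Φ(d·√(n/2) − z_{α/2}).
d·√(n/2) = 0.63 × √(111/2) = 0.63 × 7.450 = 4.693.
z_β = 4.693 − 2.576 = 2.117.
Power = Φ(2.117) = 0.983.

power ≈ 0.98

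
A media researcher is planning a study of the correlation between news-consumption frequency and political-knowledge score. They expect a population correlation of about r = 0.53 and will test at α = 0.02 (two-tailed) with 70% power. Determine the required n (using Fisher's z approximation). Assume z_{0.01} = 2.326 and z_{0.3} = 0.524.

n = 27

Fisher's z: C = ½·ln((1+r)/(1−r)) = ½·ln(3.2553) = 0.5901.
n = ((z_{α/2} + z_β)/C)² + 3.
(2.326 + 0.524) / 0.5901 = 2.850 / 0.5901 = 4.830.
n = 4.830² + 3 = 23.33 + 3 = 26.3.
Round up.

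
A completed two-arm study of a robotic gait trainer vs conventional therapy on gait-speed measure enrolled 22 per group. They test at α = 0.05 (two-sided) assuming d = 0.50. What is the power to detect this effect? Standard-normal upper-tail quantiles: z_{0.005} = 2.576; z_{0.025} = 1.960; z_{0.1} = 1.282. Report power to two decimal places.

power ≈ 0.38

For two equal groups, power = Φ(d·√(n/2) − z_{α/2}).
d·√(n/2) = 0.50 × √(22/2) = 0.50 × 3.317 = 1.658.
z_β = 1.658 − 1.960 = -0.302.
Power = Φ(-0.302) = 0.381.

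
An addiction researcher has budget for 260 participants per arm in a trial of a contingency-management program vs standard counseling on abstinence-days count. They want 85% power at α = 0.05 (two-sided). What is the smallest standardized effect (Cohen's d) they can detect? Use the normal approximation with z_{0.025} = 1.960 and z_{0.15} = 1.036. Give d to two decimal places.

For two independent groups of n = 260 each: d_min = (z_{α/2} + z_β)·√(2/n).
z-sum = 1.960 + 1.036 = 2.996.
d_min = 2.996 × √(2/260) = 2.996 × 0.0877 = 0.263.

d_min ≈ 0.26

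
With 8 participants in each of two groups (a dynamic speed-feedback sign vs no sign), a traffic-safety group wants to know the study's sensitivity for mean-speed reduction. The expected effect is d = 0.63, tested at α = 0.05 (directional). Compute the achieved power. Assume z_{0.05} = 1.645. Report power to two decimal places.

For two equal groups, power = Φ(d·√(n/2) − z_{α}).
d·√(n/2) = 0.63 × √(8/2) = 0.63 × 2.000 = 1.260.
z_β = 1.260 − 1.645 = -0.385.
Power = Φ(-0.385) = 0.350.

power ≈ 0.35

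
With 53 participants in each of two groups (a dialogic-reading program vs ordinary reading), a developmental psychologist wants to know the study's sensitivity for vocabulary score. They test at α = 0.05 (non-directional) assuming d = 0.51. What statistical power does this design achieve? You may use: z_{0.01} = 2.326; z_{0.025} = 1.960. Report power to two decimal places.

For two equal groups, power = Φ(d·√(n/2) − z_{α/2}).
d·√(n/2) = 0.51 × √(53/2) = 0.51 × 5.148 = 2.625.
z_β = 2.625 − 1.960 = 0.665.
Power = Φ(0.665) = 0.747.

power ≈ 0.75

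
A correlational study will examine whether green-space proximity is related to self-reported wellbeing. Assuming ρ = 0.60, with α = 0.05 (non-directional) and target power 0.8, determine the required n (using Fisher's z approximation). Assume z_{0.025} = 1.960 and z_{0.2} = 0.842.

n = 20

Fisher's z: C = ½·ln((1+r)/(1−r)) = ½·ln(4.0000) = 0.6931.
n = ((z_{α/2} + z_β)/C)² + 3.
(1.960 + 0.842) / 0.6931 = 2.802 / 0.6931 = 4.043.
n = 4.043² + 3 = 16.34 + 3 = 19.3.
Round up.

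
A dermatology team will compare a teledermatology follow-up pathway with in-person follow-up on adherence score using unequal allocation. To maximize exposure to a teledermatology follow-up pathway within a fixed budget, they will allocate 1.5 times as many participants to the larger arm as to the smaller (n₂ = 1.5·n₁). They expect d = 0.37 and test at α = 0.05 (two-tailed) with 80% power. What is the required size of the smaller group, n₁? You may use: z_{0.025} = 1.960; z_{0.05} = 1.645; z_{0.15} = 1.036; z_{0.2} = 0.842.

n₁ = 96

With allocation ratio k = n₂/n₁ = 1.5, Var(x̄₁−x̄₂) = σ²(1/n₁ + 1/(k·n₁)) = σ²·(k+1)/(k·n₁).
So n₁ = (1 + 1/k)·((z_{α/2} + z_β)/d)² = 1.667 × (2.802/0.37)².
n₁ = 1.667 × 57.35 = 95.6.
Round up: n₁ = 96, giving n₂ = 1.5 × 96 = 144.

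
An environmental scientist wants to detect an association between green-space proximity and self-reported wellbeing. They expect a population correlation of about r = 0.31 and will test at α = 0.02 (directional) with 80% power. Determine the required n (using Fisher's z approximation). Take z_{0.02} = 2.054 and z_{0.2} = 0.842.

Fisher's z: C = ½·ln((1+r)/(1−r)) = ½·ln(1.8986) = 0.3205.
n = ((z_{α} + z_β)/C)² + 3.
(2.054 + 0.842) / 0.3205 = 2.896 / 0.3205 = 9.036.
n = 9.036² + 3 = 81.65 + 3 = 84.6.
Round up.

n = 85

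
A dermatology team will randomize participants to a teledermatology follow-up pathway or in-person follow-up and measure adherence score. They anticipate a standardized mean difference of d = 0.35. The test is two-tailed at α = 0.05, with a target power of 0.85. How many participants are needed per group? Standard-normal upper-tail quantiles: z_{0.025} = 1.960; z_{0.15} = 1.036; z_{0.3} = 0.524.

For two independent groups with equal n: n = 2·((z_{α/2} + z_β) / d)².
z_{α/2} + z_β = 1.960 + 1.036 = 2.996.
n = 2 × (2.996 / 0.35)² = 2 × 8.560² = 2 × 73.27 = 146.5.
Round up to the next whole participant.

n = 147 per group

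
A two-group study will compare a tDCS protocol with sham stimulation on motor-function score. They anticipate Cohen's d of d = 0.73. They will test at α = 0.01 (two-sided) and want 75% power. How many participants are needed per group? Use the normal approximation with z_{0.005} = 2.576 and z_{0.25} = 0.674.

n = 40 per group

For two independent groups with equal n: n = 2·((z_{α/2} + z_β) / d)².
z_{α/2} + z_β = 2.576 + 0.674 = 3.250.
n = 2 × (3.250 / 0.73)² = 2 × 4.452² = 2 × 19.82 = 39.6.
Round up to the next whole participant.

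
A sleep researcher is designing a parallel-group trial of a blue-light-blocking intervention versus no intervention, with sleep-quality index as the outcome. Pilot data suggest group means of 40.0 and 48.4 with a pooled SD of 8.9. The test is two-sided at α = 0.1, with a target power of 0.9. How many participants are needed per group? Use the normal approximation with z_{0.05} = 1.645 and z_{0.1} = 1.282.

n = 20 per group

Cohen's d = |M₁ − M₂| / SD_pooled = |40.0 − 48.4| / 8.9 = 8.4 / 8.9 = 0.944.
For two independent groups with equal n: n = 2·((z_{α/2} + z_β) / d)².
z_{α/2} + z_β = 1.645 + 1.282 = 2.927.
n = 2 × (2.927 / 0.944)² = 2 × 3.101² = 2 × 9.61 = 19.2.
Round up to the next whole participant.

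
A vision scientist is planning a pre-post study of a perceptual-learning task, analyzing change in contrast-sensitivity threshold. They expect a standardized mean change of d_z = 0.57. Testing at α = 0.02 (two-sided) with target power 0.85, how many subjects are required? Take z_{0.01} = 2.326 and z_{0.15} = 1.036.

For a paired (one-sample on differences) test: n = ((z_{α/2} + z_β) / d)².
z_{α/2} + z_β = 2.326 + 1.036 = 3.362.
n = (3.362 / 0.57)² = 5.898² = 34.79.
Round up.

n = 35 pairs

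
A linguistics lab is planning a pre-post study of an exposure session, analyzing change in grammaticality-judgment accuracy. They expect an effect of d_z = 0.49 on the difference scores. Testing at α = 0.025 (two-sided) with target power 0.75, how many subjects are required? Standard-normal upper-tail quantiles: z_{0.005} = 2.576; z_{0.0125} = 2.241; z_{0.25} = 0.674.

For a paired (one-sample on differences) test: n = ((z_{α/2} + z_β) / d)².
z_{α/2} + z_β = 2.241 + 0.674 = 2.915.
n = (2.915 / 0.49)² = 5.949² = 35.39.
Round up.

n = 36 pairs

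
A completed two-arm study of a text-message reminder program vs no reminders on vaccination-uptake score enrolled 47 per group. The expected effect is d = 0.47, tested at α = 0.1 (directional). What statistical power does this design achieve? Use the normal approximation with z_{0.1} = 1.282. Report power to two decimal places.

power ≈ 0.84

For two equal groups, power = Φ(d·√(n/2) − z_{α}).
d·√(n/2) = 0.47 × √(47/2) = 0.47 × 4.848 = 2.278.
z_β = 2.278 − 1.282 = 0.996.
Power = Φ(0.996) = 0.840.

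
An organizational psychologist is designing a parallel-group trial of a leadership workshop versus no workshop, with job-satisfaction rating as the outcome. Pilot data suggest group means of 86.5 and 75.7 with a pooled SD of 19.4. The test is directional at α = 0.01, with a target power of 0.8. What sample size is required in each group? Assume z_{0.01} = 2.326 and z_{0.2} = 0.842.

n = 65 per group

Cohen's d = |M₁ − M₂| / SD_pooled = |86.5 − 75.7| / 19.4 = 10.8 / 19.4 = 0.557.
For two independent groups with equal n: n = 2·((z_{α} + z_β) / d)².
z_{α} + z_β = 2.326 + 0.842 = 3.168.
n = 2 × (3.168 / 0.557)² = 2 × 5.688² = 2 × 32.35 = 64.7.
Round up to the next whole participant.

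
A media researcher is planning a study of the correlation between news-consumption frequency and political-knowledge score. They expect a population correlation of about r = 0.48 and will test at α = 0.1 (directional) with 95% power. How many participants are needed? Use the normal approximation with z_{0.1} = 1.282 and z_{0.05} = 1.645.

Fisher's z: C = ½·ln((1+r)/(1−r)) = ½·ln(2.8462) = 0.5230.
n = ((z_{α} + z_β)/C)² + 3.
(1.282 + 1.645) / 0.5230 = 2.927 / 0.5230 = 5.597.
n = 5.597² + 3 = 31.32 + 3 = 34.3.
Round up.

n = 35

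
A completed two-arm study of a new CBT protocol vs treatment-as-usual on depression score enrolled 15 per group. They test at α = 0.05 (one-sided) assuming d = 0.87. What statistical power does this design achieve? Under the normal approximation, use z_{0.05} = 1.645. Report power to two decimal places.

power ≈ 0.77

For two equal groups, power = Φ(d·√(n/2) − z_{α}).
d·√(n/2) = 0.87 × √(15/2) = 0.87 × 2.739 = 2.383.
z_β = 2.383 − 1.645 = 0.738.
Power = Φ(0.738) = 0.770.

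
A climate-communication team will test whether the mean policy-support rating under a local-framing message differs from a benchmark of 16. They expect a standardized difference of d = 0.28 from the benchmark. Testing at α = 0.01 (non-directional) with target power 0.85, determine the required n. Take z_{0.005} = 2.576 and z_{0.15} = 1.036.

n = 167

For a one-sample test: n = ((z_{α/2} + z_β) / d)².
z_{α/2} + z_β = 2.576 + 1.036 = 3.612.
n = (3.612 / 0.28)² = 12.900² = 166.41.
Round up.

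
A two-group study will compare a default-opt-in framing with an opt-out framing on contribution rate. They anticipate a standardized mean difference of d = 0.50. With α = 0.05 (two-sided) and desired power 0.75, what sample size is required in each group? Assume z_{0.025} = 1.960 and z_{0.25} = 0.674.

n = 56 per group

For two independent groups with equal n: n = 2·((z_{α/2} + z_β) / d)².
z_{α/2} + z_β = 1.960 + 0.674 = 2.634.
n = 2 × (2.634 / 0.50)² = 2 × 5.268² = 2 × 27.75 = 55.5.
Round up to the next whole participant.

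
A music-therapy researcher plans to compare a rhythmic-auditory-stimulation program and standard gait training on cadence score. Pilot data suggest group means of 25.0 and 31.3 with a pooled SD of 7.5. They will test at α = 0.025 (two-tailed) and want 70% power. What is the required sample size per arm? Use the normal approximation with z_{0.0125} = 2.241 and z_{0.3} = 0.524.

Cohen's d = |M₁ − M₂| / SD_pooled = |25.0 − 31.3| / 7.5 = 6.3 / 7.5 = 0.840.
For two independent groups with equal n: n = 2·((z_{α/2} + z_β) / d)².
z_{α/2} + z_β = 2.241 + 0.524 = 2.765.
n = 2 × (2.765 / 0.840)² = 2 × 3.292² = 2 × 10.84 = 21.7.
Round up to the next whole participant.

n = 22 per group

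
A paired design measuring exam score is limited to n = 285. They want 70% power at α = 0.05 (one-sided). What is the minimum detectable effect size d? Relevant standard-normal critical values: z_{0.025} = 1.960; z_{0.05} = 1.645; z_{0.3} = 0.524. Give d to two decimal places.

For a single sample (or paired design) of n = 285: d_min = (z_{α} + z_β)/√n.
z-sum = 1.645 + 0.524 = 2.169.
d_min = 2.169 / √285 = 2.169 / 16.882 = 0.128.

d_min ≈ 0.13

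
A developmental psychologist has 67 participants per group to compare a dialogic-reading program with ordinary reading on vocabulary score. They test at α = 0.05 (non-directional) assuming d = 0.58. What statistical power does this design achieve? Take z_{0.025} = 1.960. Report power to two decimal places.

For two equal groups, power = Φ(d·√(n/2) − z_{α/2}).
d·√(n/2) = 0.58 × √(67/2) = 0.58 × 5.788 = 3.357.
z_β = 3.357 − 1.960 = 1.397.
Power = Φ(1.397) = 0.919.

power ≈ 0.92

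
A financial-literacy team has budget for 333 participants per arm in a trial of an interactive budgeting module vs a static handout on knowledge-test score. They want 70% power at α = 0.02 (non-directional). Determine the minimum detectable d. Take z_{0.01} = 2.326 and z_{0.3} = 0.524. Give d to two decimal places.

For two independent groups of n = 333 each: d_min = (z_{α/2} + z_β)·√(2/n).
z-sum = 2.326 + 0.524 = 2.850.
d_min = 2.850 × √(2/333) = 2.850 × 0.0775 = 0.221.

d_min ≈ 0.22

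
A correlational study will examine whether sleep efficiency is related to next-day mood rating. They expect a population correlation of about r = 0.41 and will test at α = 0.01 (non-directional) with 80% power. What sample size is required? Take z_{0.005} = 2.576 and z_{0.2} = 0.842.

Fisher's z: C = ½·ln((1+r)/(1−r)) = ½·ln(2.3898) = 0.4356.
n = ((z_{α/2} + z_β)/C)² + 3.
(2.576 + 0.842) / 0.4356 = 3.418 / 0.4356 = 7.847.
n = 7.847² + 3 = 61.57 + 3 = 64.6.
Round up.

n = 65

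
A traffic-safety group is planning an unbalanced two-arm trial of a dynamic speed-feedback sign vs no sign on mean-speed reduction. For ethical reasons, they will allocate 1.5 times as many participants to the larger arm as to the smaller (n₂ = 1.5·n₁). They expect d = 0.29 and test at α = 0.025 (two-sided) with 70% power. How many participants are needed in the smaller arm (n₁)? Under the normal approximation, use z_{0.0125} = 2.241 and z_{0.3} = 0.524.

With allocation ratio k = n₂/n₁ = 1.5, Var(x̄₁−x̄₂) = σ²(1/n₁ + 1/(k·n₁)) = σ²·(k+1)/(k·n₁).
So n₁ = (1 + 1/k)·((z_{α/2} + z_β)/d)² = 1.667 × (2.765/0.29)².
n₁ = 1.667 × 90.91 = 151.5.
Round up: n₁ = 152, giving n₂ = 1.5 × 152 = 228.

n₁ = 152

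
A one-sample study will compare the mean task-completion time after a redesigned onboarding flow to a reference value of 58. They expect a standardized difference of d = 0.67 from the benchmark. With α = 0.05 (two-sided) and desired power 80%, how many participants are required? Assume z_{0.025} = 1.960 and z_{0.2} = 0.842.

For a one-sample test: n = ((z_{α/2} + z_β) / d)².
z_{α/2} + z_β = 1.960 + 0.842 = 2.802.
n = (2.802 / 0.67)² = 4.182² = 17.49.
Round up.

n = 18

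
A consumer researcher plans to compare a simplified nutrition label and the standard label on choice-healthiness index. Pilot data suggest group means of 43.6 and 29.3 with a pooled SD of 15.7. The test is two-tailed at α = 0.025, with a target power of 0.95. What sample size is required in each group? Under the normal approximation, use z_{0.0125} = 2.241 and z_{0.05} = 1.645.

n = 37 per group

Cohen's d = |M₁ − M₂| / SD_pooled = |43.6 − 29.3| / 15.7 = 14.3 / 15.7 = 0.911.
For two independent groups with equal n: n = 2·((z_{α/2} + z_β) / d)².
z_{α/2} + z_β = 2.241 + 1.645 = 3.886.
n = 2 × (3.886 / 0.911)² = 2 × 4.266² = 2 × 18.20 = 36.4.
Round up to the next whole participant.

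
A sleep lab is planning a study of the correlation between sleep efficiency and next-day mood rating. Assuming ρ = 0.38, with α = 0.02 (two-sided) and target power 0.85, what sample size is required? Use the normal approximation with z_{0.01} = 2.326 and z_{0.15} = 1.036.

n = 74

Fisher's z: C = ½·ln((1+r)/(1−r)) = ½·ln(2.2258) = 0.4001.
n = ((z_{α/2} + z_β)/C)² + 3.
(2.326 + 1.036) / 0.4001 = 3.362 / 0.4001 = 8.403.
n = 8.403² + 3 = 70.61 + 3 = 73.6.
Round up.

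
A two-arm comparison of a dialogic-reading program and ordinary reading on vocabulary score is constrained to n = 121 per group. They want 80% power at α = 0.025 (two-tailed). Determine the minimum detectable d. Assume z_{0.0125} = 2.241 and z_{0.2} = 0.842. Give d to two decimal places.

d_min ≈ 0.40

For two independent groups of n = 121 each: d_min = (z_{α/2} + z_β)·√(2/n).
z-sum = 2.241 + 0.842 = 3.083.
d_min = 3.083 × √(2/121) = 3.083 × 0.1286 = 0.396.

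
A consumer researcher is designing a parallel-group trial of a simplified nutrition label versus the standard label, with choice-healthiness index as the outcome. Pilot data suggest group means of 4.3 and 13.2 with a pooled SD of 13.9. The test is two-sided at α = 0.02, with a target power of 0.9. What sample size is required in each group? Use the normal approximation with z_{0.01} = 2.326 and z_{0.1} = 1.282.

Cohen's d = |M₁ − M₂| / SD_pooled = |4.3 − 13.2| / 13.9 = 8.9 / 13.9 = 0.640.
For two independent groups with equal n: n = 2·((z_{α/2} + z_β) / d)².
z_{α/2} + z_β = 2.326 + 1.282 = 3.608.
n = 2 × (3.608 / 0.640)² = 2 × 5.638² = 2 × 31.78 = 63.6.
Round up to the next whole participant.

n = 64 per group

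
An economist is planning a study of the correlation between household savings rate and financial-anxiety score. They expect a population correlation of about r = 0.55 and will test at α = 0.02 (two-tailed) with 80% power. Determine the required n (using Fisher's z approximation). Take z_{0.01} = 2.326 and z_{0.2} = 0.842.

Fisher's z: C = ½·ln((1+r)/(1−r)) = ½·ln(3.4444) = 0.6184.
n = ((z_{α/2} + z_β)/C)² + 3.
(2.326 + 0.842) / 0.6184 = 3.168 / 0.6184 = 5.123.
n = 5.123² + 3 = 26.24 + 3 = 29.2.
Round up.

n = 30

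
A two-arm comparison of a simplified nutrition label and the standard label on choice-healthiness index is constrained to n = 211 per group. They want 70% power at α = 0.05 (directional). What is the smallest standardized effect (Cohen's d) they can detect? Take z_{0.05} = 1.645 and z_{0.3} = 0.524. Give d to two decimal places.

d_min ≈ 0.21

For two independent groups of n = 211 each: d_min = (z_{α} + z_β)·√(2/n).
z-sum = 1.645 + 0.524 = 2.169.
d_min = 2.169 × √(2/211) = 2.169 × 0.0974 = 0.211.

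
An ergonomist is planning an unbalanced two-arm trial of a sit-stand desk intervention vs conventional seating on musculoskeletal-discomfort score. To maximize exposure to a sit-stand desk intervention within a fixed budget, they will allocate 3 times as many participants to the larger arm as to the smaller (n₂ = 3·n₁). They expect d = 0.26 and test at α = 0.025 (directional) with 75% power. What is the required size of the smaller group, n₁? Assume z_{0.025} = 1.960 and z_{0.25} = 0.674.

n₁ = 137

With allocation ratio k = n₂/n₁ = 3, Var(x̄₁−x̄₂) = σ²(1/n₁ + 1/(k·n₁)) = σ²·(k+1)/(k·n₁).
So n₁ = (1 + 1/k)·((z_{α} + z_β)/d)² = 1.333 × (2.634/0.26)².
n₁ = 1.333 × 102.63 = 136.8.
Round up: n₁ = 137, giving n₂ = 3 × 137 = 411.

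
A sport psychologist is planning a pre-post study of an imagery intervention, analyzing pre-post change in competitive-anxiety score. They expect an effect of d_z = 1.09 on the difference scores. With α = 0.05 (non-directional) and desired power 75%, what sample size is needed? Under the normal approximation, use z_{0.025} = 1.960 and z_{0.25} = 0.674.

n = 6 pairs

For a paired (one-sample on differences) test: n = ((z_{α/2} + z_β) / d)².
z_{α/2} + z_β = 1.960 + 0.674 = 2.634.
n = (2.634 / 1.09)² = 2.417² = 5.84.
Round up.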